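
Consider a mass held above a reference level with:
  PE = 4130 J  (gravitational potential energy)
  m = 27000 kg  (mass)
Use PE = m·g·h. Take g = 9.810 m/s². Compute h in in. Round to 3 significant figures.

Solving PE = m·g·h for h: h = PE/(m·g).
PE = 4130 J; m = 27000 kg; g = 9.810 m/s².
h = 0.01559 m
0.01559 m × (1 in / 0.02540 m) = 0.6139 in

0.614 in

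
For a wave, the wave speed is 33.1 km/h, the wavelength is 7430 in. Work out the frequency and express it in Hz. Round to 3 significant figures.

Rearranging v = f·λ for f: f = v/λ.
v = 33.1 km/h = 9.194 m/s; λ = 7430 in = 188.7 m.
f = 0.04872 Hz

0.0487 Hz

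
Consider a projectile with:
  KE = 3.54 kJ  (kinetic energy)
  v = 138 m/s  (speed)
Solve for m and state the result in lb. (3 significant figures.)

Rearranging: m = 2·KE/v².
KE = 3.54 kJ = 3540 J; v = 138 m/s.
m = 0.3718 kg
0.3718 kg × (1 lb / 0.4536 kg) = 0.8196 lb

0.820 lb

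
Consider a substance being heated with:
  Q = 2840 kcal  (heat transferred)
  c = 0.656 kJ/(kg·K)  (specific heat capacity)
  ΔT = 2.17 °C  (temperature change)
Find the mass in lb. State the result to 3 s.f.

18400 lb

Rearranging Q = m·c·ΔT for m: m = Q/(c·ΔT).
Q = 2840 kcal = 1.188×10^7 J; c = 0.656 kJ/(kg·K) = 656.0 J/(kg·K); ΔT = 2.17 °C = 2.170 K.
m = 8347 kg
8347 kg × (1 lb / 0.4536 kg) = 18403 lb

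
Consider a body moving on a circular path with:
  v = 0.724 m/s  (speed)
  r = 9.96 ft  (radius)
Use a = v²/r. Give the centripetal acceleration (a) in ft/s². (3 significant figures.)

0.566 ft/s²

Directly: a = v²/r.
v = 0.724 m/s; r = 9.96 ft = 3.036 m.
a = 0.1727 m/s²
0.1727 m/s² × (1 ft/s² / 0.3048 m/s²) = 0.5665 ft/s²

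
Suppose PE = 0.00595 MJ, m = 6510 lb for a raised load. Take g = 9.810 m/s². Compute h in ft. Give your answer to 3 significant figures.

Rearranging PE = m·g·h for h: h = PE/(m·g).
PE = 0.00595 MJ = 5950 J; m = 6510 lb = 2953 kg; g = 9.810 m/s².
h = 0.2054 m
0.2054 m × (1 ft / 0.3048 m) = 0.6739 ft

0.674 ft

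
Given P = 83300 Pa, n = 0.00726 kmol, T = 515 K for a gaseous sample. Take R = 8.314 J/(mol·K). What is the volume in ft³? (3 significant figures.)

13.2 ft³

Rearranging PV = nRT for V: V = nRT/P.
P = 83300 Pa; n = 0.00726 kmol = 7.260 mol; T = 515 K; R = 8.314 J/(mol·K).
V = 0.3732 m³
0.3732 m³ × (1 ft³ / 0.02832 m³) = 13.18 ft³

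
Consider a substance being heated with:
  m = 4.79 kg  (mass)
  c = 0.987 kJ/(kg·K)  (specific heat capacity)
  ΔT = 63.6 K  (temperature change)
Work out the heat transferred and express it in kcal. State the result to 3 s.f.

71.9 kcal

Q is given directly by: Q = mcΔT.
m = 4.79 kg; c = 0.987 kJ/(kg·K) = 987.0 J/(kg·K); ΔT = 63.6 K.
Q = 3.007×10^5 J
3.007×10^5 J × (1 kcal / 4184 J) = 71.87 kcal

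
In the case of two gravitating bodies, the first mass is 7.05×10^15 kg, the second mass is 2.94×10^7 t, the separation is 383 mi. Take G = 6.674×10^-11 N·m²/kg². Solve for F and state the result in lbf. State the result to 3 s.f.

8190 lbf

Directly: F = Gm₁m₂/r².
m₁ = 7.05×10^15 kg; m₂ = 2.94×10^7 t = 2.940×10^10 kg; r = 383 mi = 6.164×10^5 m; G = 6.674×10^-11 N·m²/kg².
F = 36411 N
36411 N × (1 lbf / 4.448 N) = 8185 lbf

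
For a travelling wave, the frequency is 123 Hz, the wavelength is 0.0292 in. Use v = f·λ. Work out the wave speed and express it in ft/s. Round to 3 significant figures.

v is given directly by: v = fλ.
f = 123 Hz; λ = 0.0292 in = 7.417×10^-4 m.
v = 0.09123 m/s
0.09123 m/s × (1 ft/s / 0.3048 m/s) = 0.2993 ft/s

0.299 ft/s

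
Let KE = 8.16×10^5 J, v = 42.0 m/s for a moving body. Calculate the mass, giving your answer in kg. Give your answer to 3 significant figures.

Solving KE = ½mv² for m: m = 2·KE/v².
KE = 8.16×10^5 J; v = 42.0 m/s.
m = 925.2 kg

925 kg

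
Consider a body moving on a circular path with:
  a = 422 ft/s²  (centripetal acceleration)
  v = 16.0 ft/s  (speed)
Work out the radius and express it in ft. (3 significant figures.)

Solving a = v²/r for r: r = v²/a.
a = 422 ft/s² = 128.6 m/s²; v = 16.0 ft/s = 4.877 m/s.
r = 0.1849 m
0.1849 m × (1 ft / 0.3048 m) = 0.6066 ft

0.607 ft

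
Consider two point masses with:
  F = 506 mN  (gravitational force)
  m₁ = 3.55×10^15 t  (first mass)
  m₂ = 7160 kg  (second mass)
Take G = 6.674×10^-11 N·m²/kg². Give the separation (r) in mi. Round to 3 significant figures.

From Newton's law of gravitation: r = √(G·m₁m₂/F).
F = 506 mN = 0.5060 N; m₁ = 3.55×10^15 t = 3.550×10^18 kg; m₂ = 7160 kg; G = 6.674×10^-11 N·m²/kg².
r = 1.831×10^6 m
1.831×10^6 m × (1 mi / 1609 m) = 1138 mi

1140 mi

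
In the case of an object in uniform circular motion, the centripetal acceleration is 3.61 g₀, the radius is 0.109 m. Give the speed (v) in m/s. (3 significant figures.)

1.96 m/s

Solving a = v²/r for v: v = √(a·r).
a = 3.61 g₀ = 35.40 m/s²; r = 0.109 m.
v = 1.964 m/s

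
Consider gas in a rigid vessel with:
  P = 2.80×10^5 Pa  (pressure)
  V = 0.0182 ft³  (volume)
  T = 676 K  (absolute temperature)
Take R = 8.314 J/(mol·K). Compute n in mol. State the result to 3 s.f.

0.0257 mol

Rearranging PV = nRT for n: n = PV/(RT).
P = 2.80×10^5 Pa; V = 0.0182 ft³ = 5.154×10^-4 m³; T = 676 K; R = 8.314 J/(mol·K).
n = 0.02568 mol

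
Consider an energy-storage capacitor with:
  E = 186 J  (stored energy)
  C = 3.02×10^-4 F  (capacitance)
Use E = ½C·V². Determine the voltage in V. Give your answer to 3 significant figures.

Rearranging: V = √(2E/C).
E = 186 J; C = 3.02×10^-4 F.
V = 1110 V  (the unit combination reduces to kg·m²/(A·s³) = V)

1110 V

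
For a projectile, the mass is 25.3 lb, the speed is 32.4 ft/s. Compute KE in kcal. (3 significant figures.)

KE is given directly by: KE = ½mv².
m = 25.3 lb = 11.48 kg; v = 32.4 ft/s = 9.876 m/s.
KE = 559.6 J
559.6 J × (1 kcal / 4184 J) = 0.1337 kcal

0.134 kcal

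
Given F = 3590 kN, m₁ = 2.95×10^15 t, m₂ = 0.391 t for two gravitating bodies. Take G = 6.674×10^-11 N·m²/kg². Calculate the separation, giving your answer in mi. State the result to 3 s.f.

From Newton's law of gravitation: r = √(G·m₁m₂/F).
F = 3590 kN = 3.590×10^6 N; m₁ = 2.95×10^15 t = 2.950×10^18 kg; m₂ = 0.391 t = 391.0 kg; G = 6.674×10^-11 N·m²/kg².
r = 146.4 m
146.4 m × (1 mi / 1609 m) = 0.09099 mi

0.0910 mi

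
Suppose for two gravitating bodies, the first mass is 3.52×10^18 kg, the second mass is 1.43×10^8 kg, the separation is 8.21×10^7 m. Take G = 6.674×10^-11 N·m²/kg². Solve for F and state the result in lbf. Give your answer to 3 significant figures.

From Newton's law of gravitation: F = Gm₁m₂/r².
m₁ = 3.52×10^18 kg; m₂ = 1.43×10^8 kg; r = 8.21×10^7 m; G = 6.674×10^-11 N·m²/kg².
F = 4.984 N
4.984 N × (1 lbf / 4.448 N) = 1.120 lbf

1.12 lbf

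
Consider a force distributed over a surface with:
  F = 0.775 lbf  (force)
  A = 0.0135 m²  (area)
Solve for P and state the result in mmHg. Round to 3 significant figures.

1.92 mmHg

P is given directly by: P = F/A.
F = 0.775 lbf = 3.447 N; A = 0.0135 m².
P = 255.4 Pa
255.4 Pa × (1 mmHg / 133.3 Pa) = 1.915 mmHg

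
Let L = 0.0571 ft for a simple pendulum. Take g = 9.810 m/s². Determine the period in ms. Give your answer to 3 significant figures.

T is given directly by: T = 2π√(L/g).
L = 0.0571 ft = 0.01740 m; g = 9.810 m/s².
T = 0.2646 s
0.2646 s × (1 ms / 0.001000 s) = 264.6 ms

265 ms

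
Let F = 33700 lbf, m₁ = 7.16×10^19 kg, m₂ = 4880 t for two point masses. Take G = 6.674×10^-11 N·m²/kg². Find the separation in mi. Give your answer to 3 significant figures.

245 mi

From Newton's law of gravitation: r = √(G·m₁m₂/F).
F = 33700 lbf = 1.499×10^5 N; m₁ = 7.16×10^19 kg; m₂ = 4880 t = 4.880×10^6 kg; G = 6.674×10^-11 N·m²/kg².
r = 3.944×10^5 m
3.944×10^5 m × (1 mi / 1609 m) = 245.1 mi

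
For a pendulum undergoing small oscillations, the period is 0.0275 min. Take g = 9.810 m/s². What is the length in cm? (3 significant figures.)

Rearranging T = 2π√(L/g) for L: L = g·(T/2π)².
T = 0.0275 min = 1.650 s; g = 9.810 m/s².
L = 0.6765 m
0.6765 m × (1 cm / 0.01000 m) = 67.65 cm

67.7 cm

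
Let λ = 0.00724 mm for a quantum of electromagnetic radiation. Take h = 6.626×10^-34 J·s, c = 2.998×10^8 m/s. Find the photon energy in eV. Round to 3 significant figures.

0.171 eV

Directly: E = hc/λ.
λ = 0.00724 mm = 7.240×10^-6 m; h = 6.626×10^-34 J·s; c = 2.998×10^8 m/s.
E = 2.744×10^-20 J  (the unit combination reduces to kg·m²/s² = J)
2.744×10^-20 J × (1 eV / 1.602×10^-19 J) = 0.1713 eV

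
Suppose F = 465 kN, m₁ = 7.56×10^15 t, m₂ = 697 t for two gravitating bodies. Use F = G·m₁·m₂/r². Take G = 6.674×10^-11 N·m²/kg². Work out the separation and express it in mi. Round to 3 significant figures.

17.1 mi

From Newton's law of gravitation: r = √(G·m₁m₂/F).
F = 465 kN = 4.650×10^5 N; m₁ = 7.56×10^15 t = 7.560×10^18 kg; m₂ = 697 t = 6.970×10^5 kg; G = 6.674×10^-11 N·m²/kg².
r = 27501 m
27501 m × (1 mi / 1609 m) = 17.09 mi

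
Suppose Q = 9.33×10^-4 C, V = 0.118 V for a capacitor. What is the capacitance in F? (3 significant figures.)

0.00791 F

C is given directly by: C = Q/V.
Q = 9.33×10^-4 C; V = 0.118 V.
C = 0.007907 F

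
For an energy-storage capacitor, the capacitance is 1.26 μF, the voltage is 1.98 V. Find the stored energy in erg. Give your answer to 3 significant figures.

24.7 erg

Directly: E = ½CV².
C = 1.26 μF = 1.260×10^-6 F; V = 1.98 V.
E = 2.470×10^-6 J
2.470×10^-6 J × (1 erg / 1.000×10^-7 J) = 24.70 erg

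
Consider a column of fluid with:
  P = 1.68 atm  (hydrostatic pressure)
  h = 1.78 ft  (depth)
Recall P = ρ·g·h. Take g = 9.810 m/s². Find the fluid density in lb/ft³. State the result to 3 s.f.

2000 lb/ft³

Rearranging: ρ = P/(g·h).
P = 1.68 atm = 1.702×10^5 Pa; h = 1.78 ft = 0.5425 m; g = 9.810 m/s².
ρ = 31983 kg/m³
31983 kg/m³ × (1 lb/ft³ / 16.02 kg/m³) = 1997 lb/ft³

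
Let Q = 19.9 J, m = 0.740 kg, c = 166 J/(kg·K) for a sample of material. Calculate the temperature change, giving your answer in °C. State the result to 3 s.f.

Rearranging Q = m·c·ΔT for ΔT: ΔT = Q/(m·c).
Q = 19.9 J; m = 0.740 kg; c = 166 J/(kg·K).
ΔT = 0.1620 K
Since 1 °C = 1 K, 0.1620 °C.

0.162 °C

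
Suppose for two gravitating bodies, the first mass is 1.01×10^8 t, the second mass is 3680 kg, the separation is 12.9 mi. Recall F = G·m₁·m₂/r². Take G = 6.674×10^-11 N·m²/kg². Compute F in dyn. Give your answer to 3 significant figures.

Directly: F = Gm₁m₂/r².
m₁ = 1.01×10^8 t = 1.010×10^11 kg; m₂ = 3680 kg; r = 12.9 mi = 20761 m; G = 6.674×10^-11 N·m²/kg².
F = 5.755×10^-5 N
5.755×10^-5 N × (1 dyn / 1.000×10^-5 N) = 5.755 dyn

5.76 dyn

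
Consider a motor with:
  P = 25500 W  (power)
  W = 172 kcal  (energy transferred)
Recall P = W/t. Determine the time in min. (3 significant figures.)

Rearranging: t = W/P.
P = 25500 W; W = 172 kcal = 7.196×10^5 J.
t = 28.22 s
28.22 s × (1 min / 60.00 s) = 0.4704 min

0.470 min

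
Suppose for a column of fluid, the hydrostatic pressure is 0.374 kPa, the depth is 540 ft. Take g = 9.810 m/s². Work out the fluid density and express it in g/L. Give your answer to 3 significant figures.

0.232 g/L

Rearranging: ρ = P/(g·h).
P = 0.374 kPa = 374.0 Pa; h = 540 ft = 164.6 m; g = 9.810 m/s².
ρ = 0.2316 kg/m³
Since 1 g/L = 1 kg/m³, 0.2316 g/L.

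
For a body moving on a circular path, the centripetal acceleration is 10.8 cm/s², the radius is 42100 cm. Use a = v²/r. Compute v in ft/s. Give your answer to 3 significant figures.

Rearranging a = v²/r for v: v = √(a·r).
a = 10.8 cm/s² = 0.1080 m/s²; r = 42100 cm = 421.0 m.
v = 6.743 m/s
6.743 m/s × (1 ft/s / 0.3048 m/s) = 22.12 ft/s

22.1 ft/s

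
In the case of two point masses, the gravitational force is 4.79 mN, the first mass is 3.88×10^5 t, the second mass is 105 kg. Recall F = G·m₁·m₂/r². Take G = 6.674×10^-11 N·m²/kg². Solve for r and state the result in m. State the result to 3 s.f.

Solving F = G·m₁·m₂/r² for r: r = √(G·m₁m₂/F).
F = 4.79 mN = 0.004790 N; m₁ = 3.88×10^5 t = 3.880×10^8 kg; m₂ = 105 kg; G = 6.674×10^-11 N·m²/kg².
r = 23.83 m

23.8 m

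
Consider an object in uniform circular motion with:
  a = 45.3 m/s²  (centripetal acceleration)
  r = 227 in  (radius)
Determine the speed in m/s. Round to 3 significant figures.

Rearranging: v = √(a·r).
a = 45.3 m/s²; r = 227 in = 5.766 m.
v = 16.16 m/s

16.2 m/s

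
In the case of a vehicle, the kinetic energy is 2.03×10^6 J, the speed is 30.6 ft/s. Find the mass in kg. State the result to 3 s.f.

Solving KE = ½mv² for m: m = 2·KE/v².
KE = 2.03×10^6 J; v = 30.6 ft/s = 9.327 m/s.
m = 46672 kg

46700 kg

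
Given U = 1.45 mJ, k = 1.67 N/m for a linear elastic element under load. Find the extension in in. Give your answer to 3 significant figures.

Solving U = ½k·x² for x: x = √(2U/k).
U = 1.45 mJ = 0.001450 J; k = 1.67 N/m.
x = 0.04167 m
0.04167 m × (1 in / 0.02540 m) = 1.641 in

1.64 in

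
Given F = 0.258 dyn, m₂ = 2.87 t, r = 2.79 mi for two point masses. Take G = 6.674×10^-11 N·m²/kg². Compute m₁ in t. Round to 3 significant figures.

2.72×10^5 t

From Newton's law of gravitation: m₁ = F·r²/(G·m₂).
F = 0.258 dyn = 2.580×10^-6 N; m₂ = 2.87 t = 2870 kg; r = 2.79 mi = 4490 m; G = 6.674×10^-11 N·m²/kg².
m₁ = 2.716×10^8 kg
2.716×10^8 kg × (1 t / 1000 kg) = 2.716×10^5 t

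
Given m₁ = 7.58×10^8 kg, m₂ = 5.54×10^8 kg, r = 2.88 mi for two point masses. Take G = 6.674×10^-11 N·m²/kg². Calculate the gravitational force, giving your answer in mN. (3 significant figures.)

F is given directly by: F = Gm₁m₂/r².
m₁ = 7.58×10^8 kg; m₂ = 5.54×10^8 kg; r = 2.88 mi = 4635 m; G = 6.674×10^-11 N·m²/kg².
F = 1.305 N
1.305 N × (1 mN / 0.001000 N) = 1305 mN

1300 mN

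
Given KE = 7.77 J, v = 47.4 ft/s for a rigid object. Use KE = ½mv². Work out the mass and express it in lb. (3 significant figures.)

0.164 lb

Rearranging: m = 2·KE/v².
KE = 7.77 J; v = 47.4 ft/s = 14.45 m/s.
m = 0.07445 kg
0.07445 kg × (1 lb / 0.4536 kg) = 0.1641 lb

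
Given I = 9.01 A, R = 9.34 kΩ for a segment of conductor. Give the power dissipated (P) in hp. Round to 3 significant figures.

P is given directly by: P = I²R.
I = 9.01 A; R = 9.34 kΩ = 9340 Ω.
P = 7.582×10^5 W
7.582×10^5 W × (1 hp / 745.7 W) = 1017 hp

1020 hp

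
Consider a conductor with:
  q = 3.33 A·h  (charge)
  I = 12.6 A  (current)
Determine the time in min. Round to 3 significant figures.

Rearranging: t = q/I.
q = 3.33 A·h = 11988 C; I = 12.6 A.
t = 951.4 s
951.4 s × (1 min / 60.00 s) = 15.86 min

15.9 min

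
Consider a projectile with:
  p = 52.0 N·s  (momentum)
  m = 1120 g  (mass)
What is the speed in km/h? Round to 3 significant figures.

167 km/h

Rearranging: v = p/m.
p = 52.0 N·s = 52.00 kg·m/s; m = 1120 g = 1.120 kg.
v = 46.43 m/s
46.43 m/s × (1 km/h / 0.2778 m/s) = 167.1 km/h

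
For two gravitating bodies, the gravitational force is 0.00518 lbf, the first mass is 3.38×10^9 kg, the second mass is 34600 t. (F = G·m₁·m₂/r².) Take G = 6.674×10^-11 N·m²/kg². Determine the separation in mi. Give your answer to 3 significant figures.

Solving F = G·m₁·m₂/r² for r: r = √(G·m₁m₂/F).
F = 0.00518 lbf = 0.02304 N; m₁ = 3.38×10^9 kg; m₂ = 34600 t = 3.460×10^7 kg; G = 6.674×10^-11 N·m²/kg².
r = 18405 m
18405 m × (1 mi / 1609 m) = 11.44 mi

11.4 mi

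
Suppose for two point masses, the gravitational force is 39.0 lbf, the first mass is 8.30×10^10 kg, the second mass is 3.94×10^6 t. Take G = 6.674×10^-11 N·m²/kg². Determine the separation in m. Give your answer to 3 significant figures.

11200 m

Rearranging: r = √(G·m₁m₂/F).
F = 39.0 lbf = 173.5 N; m₁ = 8.30×10^10 kg; m₂ = 3.94×10^6 t = 3.940×10^9 kg; G = 6.674×10^-11 N·m²/kg².
r = 11216 m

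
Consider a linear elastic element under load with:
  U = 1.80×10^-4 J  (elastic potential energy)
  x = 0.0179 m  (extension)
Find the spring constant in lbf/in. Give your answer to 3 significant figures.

Rearranging U = ½k·x² for k: k = 2U/x².
U = 1.80×10^-4 J; x = 0.0179 m.
k = 1.124 N/m
1.124 N/m × (1 lbf/in / 175.1 N/m) = 0.006416 lbf/in

0.00642 lbf/in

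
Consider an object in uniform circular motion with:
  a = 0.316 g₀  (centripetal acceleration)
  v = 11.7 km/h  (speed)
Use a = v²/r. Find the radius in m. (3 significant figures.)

Rearranging: r = v²/a.
a = 0.316 g₀ = 3.099 m/s²; v = 11.7 km/h = 3.250 m/s.
r = 3.408 m

3.41 m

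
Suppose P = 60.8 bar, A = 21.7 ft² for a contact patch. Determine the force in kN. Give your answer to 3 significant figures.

Rearranging: F = P·A.
P = 60.8 bar = 6.080×10^6 Pa; A = 21.7 ft² = 2.016 m².
F = 1.226×10^7 N
1.226×10^7 N × (1 kN / 1000 N) = 12257 kN

12300 kN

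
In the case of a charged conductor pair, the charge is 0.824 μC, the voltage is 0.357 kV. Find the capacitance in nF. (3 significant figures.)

Directly: C = Q/V.
Q = 0.824 μC = 8.240×10^-7 C; V = 0.357 kV = 357.0 V.
C = 2.308×10^-9 F
2.308×10^-9 F × (1 nF / 1.000×10^-9 F) = 2.308 nF

2.31 nF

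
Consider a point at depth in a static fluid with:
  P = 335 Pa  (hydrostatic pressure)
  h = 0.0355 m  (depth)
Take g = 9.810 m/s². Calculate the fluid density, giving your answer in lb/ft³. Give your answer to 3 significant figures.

60.1 lb/ft³

Solving P = ρ·g·h for ρ: ρ = P/(g·h).
P = 335 Pa; h = 0.0355 m; g = 9.810 m/s².
ρ = 961.9 kg/m³
961.9 kg/m³ × (1 lb/ft³ / 16.02 kg/m³) = 60.05 lb/ft³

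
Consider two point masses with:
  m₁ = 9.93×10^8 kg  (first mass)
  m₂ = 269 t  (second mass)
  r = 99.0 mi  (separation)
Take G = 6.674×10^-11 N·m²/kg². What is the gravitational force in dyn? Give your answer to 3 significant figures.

0.0702 dyn

From Newton's law of gravitation: F = Gm₁m₂/r².
m₁ = 9.93×10^8 kg; m₂ = 269 t = 2.690×10^5 kg; r = 99.0 mi = 1.593×10^5 m; G = 6.674×10^-11 N·m²/kg².
F = 7.023×10^-7 N
7.023×10^-7 N × (1 dyn / 1.000×10^-5 N) = 0.07023 dyn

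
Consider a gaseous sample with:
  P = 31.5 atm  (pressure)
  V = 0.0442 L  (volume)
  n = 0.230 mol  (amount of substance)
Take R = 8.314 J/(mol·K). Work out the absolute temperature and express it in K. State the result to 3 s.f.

From the ideal-gas law: T = PV/(nR).
P = 31.5 atm = 3.192×10^6 Pa; V = 0.0442 L = 4.420×10^-5 m³; n = 0.230 mol; R = 8.314 J/(mol·K).
T = 73.78 K

73.8 K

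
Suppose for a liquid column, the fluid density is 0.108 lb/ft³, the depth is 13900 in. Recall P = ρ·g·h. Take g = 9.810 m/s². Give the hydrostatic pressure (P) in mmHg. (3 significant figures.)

P is given directly by: P = ρgh.
ρ = 0.108 lb/ft³ = 1.730 kg/m³; h = 13900 in = 353.1 m; g = 9.810 m/s².
P = 5992 Pa  (the unit combination reduces to kg/(m·s²) = Pa)
5992 Pa × (1 mmHg / 133.3 Pa) = 44.94 mmHg

44.9 mmHg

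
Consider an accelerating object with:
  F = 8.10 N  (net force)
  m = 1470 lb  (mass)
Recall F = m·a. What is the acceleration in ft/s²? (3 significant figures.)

0.0399 ft/s²

From Newton's second law: a = F/m.
F = 8.10 N; m = 1470 lb = 666.8 kg.
a = 0.01215 m/s²
0.01215 m/s² × (1 ft/s² / 0.3048 m/s²) = 0.03986 ft/s²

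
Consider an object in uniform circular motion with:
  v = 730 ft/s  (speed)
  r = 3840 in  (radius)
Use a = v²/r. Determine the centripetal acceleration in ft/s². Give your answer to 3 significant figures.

1670 ft/s²

a is given directly by: a = v²/r.
v = 730 ft/s = 222.5 m/s; r = 3840 in = 97.54 m.
a = 507.6 m/s²
507.6 m/s² × (1 ft/s² / 0.3048 m/s²) = 1665 ft/s²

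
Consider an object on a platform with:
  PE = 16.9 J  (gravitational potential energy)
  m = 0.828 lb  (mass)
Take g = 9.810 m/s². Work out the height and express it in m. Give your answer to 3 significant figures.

4.59 m

Rearranging: h = PE/(m·g).
PE = 16.9 J; m = 0.828 lb = 0.3756 kg; g = 9.810 m/s².
h = 4.587 m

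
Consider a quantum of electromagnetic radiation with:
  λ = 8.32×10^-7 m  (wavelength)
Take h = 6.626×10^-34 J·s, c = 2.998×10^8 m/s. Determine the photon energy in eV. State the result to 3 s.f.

Directly: E = hc/λ.
λ = 8.32×10^-7 m; h = 6.626×10^-34 J·s; c = 2.998×10^8 m/s.
E = 2.388×10^-19 J
2.388×10^-19 J × (1 eV / 1.602×10^-19 J) = 1.490 eV

1.49 eV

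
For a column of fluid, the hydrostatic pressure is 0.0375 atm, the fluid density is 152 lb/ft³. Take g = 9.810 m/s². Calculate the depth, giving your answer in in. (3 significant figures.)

Rearranging P = ρ·g·h for h: h = P/(ρ·g).
P = 0.0375 atm = 3800 Pa; ρ = 152 lb/ft³ = 2435 kg/m³; g = 9.810 m/s².
h = 0.1591 m
0.1591 m × (1 in / 0.02540 m) = 6.263 in

6.26 in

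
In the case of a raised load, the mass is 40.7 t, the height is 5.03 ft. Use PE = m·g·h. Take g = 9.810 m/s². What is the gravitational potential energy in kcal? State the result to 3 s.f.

146 kcal

PE is given directly by: PE = mgh.
m = 40.7 t = 40700 kg; h = 5.03 ft = 1.533 m; g = 9.810 m/s².
PE = 6.121×10^5 J
6.121×10^5 J × (1 kcal / 4184 J) = 146.3 kcal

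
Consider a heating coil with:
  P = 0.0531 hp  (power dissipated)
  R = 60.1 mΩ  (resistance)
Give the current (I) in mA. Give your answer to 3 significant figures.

25700 mA

Rearranging P = I²R for I: I = √(P/R).
P = 0.0531 hp = 39.60 W; R = 60.1 mΩ = 0.06010 Ω.
I = 25.67 A
25.67 A × (1 mA / 0.001000 A) = 25668 mA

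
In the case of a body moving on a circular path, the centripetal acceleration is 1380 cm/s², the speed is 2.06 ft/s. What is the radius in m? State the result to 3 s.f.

0.0286 m

Solving a = v²/r for r: r = v²/a.
a = 1380 cm/s² = 13.80 m/s²; v = 2.06 ft/s = 0.6279 m/s.
r = 0.02857 m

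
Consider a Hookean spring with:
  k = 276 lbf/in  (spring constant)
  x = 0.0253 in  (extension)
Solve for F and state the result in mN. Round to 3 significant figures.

31100 mN

From Hooke's law: F = kx.
k = 276 lbf/in = 48335 N/m; x = 0.0253 in = 6.426×10^-4 m.
F = 31.06 N
31.06 N × (1 mN / 0.001000 N) = 31061 mN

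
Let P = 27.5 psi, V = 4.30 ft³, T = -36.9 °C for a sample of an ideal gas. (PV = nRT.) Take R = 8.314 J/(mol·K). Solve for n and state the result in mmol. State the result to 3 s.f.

11800 mmol

From the ideal-gas law: n = PV/(RT).
P = 27.5 psi = 1.896×10^5 Pa; V = 4.30 ft³ = 0.1218 m³; T = -36.9 °C = 236.2 K; R = 8.314 J/(mol·K).
n = 11.75 mol
11.75 mol × (1 mmol / 0.001000 mol) = 11754 mmol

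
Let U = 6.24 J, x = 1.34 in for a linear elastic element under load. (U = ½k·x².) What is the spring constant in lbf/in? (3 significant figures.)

Rearranging U = ½k·x² for k: k = 2U/x².
U = 6.24 J; x = 1.34 in = 0.03404 m.
k = 10773 N/m
10773 N/m × (1 lbf/in / 175.1 N/m) = 61.52 lbf/in

61.5 lbf/in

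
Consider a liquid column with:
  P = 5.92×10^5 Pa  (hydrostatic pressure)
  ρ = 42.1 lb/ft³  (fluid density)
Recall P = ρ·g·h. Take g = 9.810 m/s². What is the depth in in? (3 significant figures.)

3520 in

Rearranging P = ρ·g·h for h: h = P/(ρ·g).
P = 5.92×10^5 Pa; ρ = 42.1 lb/ft³ = 674.4 kg/m³; g = 9.810 m/s².
h = 89.48 m
89.48 m × (1 in / 0.02540 m) = 3523 in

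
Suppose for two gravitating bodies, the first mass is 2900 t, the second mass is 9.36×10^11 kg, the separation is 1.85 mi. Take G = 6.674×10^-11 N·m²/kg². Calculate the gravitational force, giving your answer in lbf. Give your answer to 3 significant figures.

From Newton's law of gravitation: F = Gm₁m₂/r².
m₁ = 2900 t = 2.900×10^6 kg; m₂ = 9.36×10^11 kg; r = 1.85 mi = 2977 m; G = 6.674×10^-11 N·m²/kg².
F = 20.44 N
20.44 N × (1 lbf / 4.448 N) = 4.594 lbf

4.59 lbf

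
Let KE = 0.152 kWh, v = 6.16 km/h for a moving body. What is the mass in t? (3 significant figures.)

Rearranging: m = 2·KE/v².
KE = 0.152 kWh = 5.472×10^5 J; v = 6.16 km/h = 1.711 m/s.
m = 3.738×10^5 kg
3.738×10^5 kg × (1 t / 1000 kg) = 373.8 t

374 t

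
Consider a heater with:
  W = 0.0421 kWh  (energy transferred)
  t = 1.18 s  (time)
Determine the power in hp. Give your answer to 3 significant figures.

172 hp

Directly: P = W/t.
W = 0.0421 kWh = 1.516×10^5 J; t = 1.18 s.
P = 1.284×10^5 W
1.284×10^5 W × (1 hp / 745.7 W) = 172.2 hp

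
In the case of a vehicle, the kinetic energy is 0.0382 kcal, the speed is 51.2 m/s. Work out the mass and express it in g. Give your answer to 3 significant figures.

122 g

Solving KE = ½mv² for m: m = 2·KE/v².
KE = 0.0382 kcal = 159.8 J; v = 51.2 m/s.
m = 0.1219 kg
0.1219 kg × (1 g / 0.001000 kg) = 121.9 g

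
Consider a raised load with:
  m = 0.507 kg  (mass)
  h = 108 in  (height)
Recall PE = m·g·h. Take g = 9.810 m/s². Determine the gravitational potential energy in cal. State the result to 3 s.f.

3.26 cal

PE is given directly by: PE = mgh.
m = 0.507 kg; h = 108 in = 2.743 m; g = 9.810 m/s².
PE = 13.64 J
13.64 J × (1 cal / 4.184 J) = 3.261 cal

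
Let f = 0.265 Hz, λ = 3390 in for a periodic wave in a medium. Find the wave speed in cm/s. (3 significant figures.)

2280 cm/s

Directly: v = fλ.
f = 0.265 Hz; λ = 3390 in = 86.11 m.
v = 22.82 m/s
22.82 m/s × (1 cm/s / 0.01000 m/s) = 2282 cm/s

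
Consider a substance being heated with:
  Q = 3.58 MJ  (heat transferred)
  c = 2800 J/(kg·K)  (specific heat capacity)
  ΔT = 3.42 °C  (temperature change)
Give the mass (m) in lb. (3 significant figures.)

Rearranging Q = m·c·ΔT for m: m = Q/(c·ΔT).
Q = 3.58 MJ = 3.580×10^6 J; c = 2800 J/(kg·K); ΔT = 3.42 °C = 3.420 K.
m = 373.9 kg
373.9 kg × (1 lb / 0.4536 kg) = 824.2 lb

824 lb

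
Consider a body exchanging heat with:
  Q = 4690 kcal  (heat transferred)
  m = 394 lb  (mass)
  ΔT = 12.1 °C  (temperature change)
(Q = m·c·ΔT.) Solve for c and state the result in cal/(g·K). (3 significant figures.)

2.17 cal/(g·K)

Solving Q = m·c·ΔT for c: c = Q/(m·ΔT).
Q = 4690 kcal = 1.962×10^7 J; m = 394 lb = 178.7 kg; ΔT = 12.1 °C = 12.10 K.
c = 9074 J/(kg·K)
9074 J/(kg·K) × (1 cal/(g·K) / 4184 J/(kg·K)) = 2.169 cal/(g·K)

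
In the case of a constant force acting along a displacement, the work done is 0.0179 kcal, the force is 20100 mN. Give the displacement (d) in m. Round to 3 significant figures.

3.73 m

Solving W = F·d for d: d = W/F.
W = 0.0179 kcal = 74.89 J; F = 20100 mN = 20.10 N.
d = 3.726 m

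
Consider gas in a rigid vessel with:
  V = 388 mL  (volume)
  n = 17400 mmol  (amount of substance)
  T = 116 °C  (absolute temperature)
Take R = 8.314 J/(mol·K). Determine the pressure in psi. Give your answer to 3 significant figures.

P is given directly by: P = nRT/V.
V = 388 mL = 3.880×10^-4 m³; n = 17400 mmol = 17.40 mol; T = 116 °C = 389.1 K; R = 8.314 J/(mol·K).
P = 1.451×10^8 Pa
1.451×10^8 Pa × (1 psi / 6895 Pa) = 21044 psi

21000 psi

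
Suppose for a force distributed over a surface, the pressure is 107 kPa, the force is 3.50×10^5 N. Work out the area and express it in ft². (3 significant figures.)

35.2 ft²

Rearranging P = F/A for A: A = F/P.
P = 107 kPa = 1.070×10^5 Pa; F = 3.50×10^5 N.
A = 3.271 m²
3.271 m² × (1 ft² / 0.09290 m²) = 35.21 ft²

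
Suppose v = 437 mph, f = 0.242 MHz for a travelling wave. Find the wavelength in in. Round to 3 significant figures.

Rearranging: λ = v/f.
v = 437 mph = 195.4 m/s; f = 0.242 MHz = 2.420×10^5 Hz.
λ = 8.073×10^-4 m
8.073×10^-4 m × (1 in / 0.02540 m) = 0.03178 in

0.0318 in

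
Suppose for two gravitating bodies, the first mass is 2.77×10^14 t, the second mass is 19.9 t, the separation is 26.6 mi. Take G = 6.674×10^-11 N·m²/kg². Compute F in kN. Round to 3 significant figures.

0.201 kN

Directly: F = Gm₁m₂/r².
m₁ = 2.77×10^14 t = 2.770×10^17 kg; m₂ = 19.9 t = 19900 kg; r = 26.6 mi = 42809 m; G = 6.674×10^-11 N·m²/kg².
F = 200.8 N
200.8 N × (1 kN / 1000 N) = 0.2008 kN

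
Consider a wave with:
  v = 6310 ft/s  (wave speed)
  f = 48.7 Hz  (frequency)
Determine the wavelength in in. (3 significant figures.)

1550 in

Rearranging: λ = v/f.
v = 6310 ft/s = 1923 m/s; f = 48.7 Hz.
λ = 39.49 m
39.49 m × (1 in / 0.02540 m) = 1555 in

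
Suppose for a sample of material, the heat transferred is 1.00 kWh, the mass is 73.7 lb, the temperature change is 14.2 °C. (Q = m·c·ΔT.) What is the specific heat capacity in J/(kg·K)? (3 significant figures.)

Solving Q = m·c·ΔT for c: c = Q/(m·ΔT).
Q = 1.00 kWh = 3.600×10^6 J; m = 73.7 lb = 33.43 kg; ΔT = 14.2 °C = 14.20 K.
c = 7584 J/(kg·K)

7580 J/(kg·K)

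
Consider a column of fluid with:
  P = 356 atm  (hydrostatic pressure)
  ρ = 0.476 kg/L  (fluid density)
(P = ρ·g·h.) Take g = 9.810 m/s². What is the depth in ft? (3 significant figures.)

Rearranging: h = P/(ρ·g).
P = 356 atm = 3.607×10^7 Pa; ρ = 0.476 kg/L = 476.0 kg/m³; g = 9.810 m/s².
h = 7725 m
7725 m × (1 ft / 0.3048 m) = 25344 ft

25300 ft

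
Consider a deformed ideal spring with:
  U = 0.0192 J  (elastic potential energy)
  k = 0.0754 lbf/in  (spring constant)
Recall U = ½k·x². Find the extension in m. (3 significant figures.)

0.0539 m

Rearranging U = ½k·x² for x: x = √(2U/k).
U = 0.0192 J; k = 0.0754 lbf/in = 13.20 N/m.
x = 0.05393 m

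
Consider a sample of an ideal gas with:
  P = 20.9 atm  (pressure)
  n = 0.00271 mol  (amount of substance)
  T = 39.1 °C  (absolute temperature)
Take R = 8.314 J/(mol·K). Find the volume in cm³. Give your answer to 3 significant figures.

3.32 cm³

Rearranging: V = nRT/P.
P = 20.9 atm = 2.118×10^6 Pa; n = 0.00271 mol; T = 39.1 °C = 312.2 K; R = 8.314 J/(mol·K).
V = 3.322×10^-6 m³
3.322×10^-6 m³ × (1 cm³ / 1.000×10^-6 m³) = 3.322 cm³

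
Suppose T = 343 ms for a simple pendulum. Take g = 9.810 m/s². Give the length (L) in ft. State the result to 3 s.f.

0.0959 ft

Solving T = 2π√(L/g) for L: L = g·(T/2π)².
T = 343 ms = 0.3430 s; g = 9.810 m/s².
L = 0.02923 m
0.02923 m × (1 ft / 0.3048 m) = 0.09591 ft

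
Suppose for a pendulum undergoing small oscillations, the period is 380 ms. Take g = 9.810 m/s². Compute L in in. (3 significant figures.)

Rearranging T = 2π√(L/g) for L: L = g·(T/2π)².
T = 380 ms = 0.3800 s; g = 9.810 m/s².
L = 0.03588 m
0.03588 m × (1 in / 0.02540 m) = 1.413 in

1.41 in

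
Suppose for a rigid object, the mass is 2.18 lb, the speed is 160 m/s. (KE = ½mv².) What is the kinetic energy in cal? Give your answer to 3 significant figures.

KE is given directly by: KE = ½mv².
m = 2.18 lb = 0.9888 kg; v = 160 m/s.
KE = 12657 J  (the unit combination reduces to kg·m²/s² = J)
12657 J × (1 cal / 4.184 J) = 3025 cal

3030 cal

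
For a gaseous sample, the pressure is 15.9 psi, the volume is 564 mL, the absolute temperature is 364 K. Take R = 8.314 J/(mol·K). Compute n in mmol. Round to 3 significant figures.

From the ideal-gas law: n = PV/(RT).
P = 15.9 psi = 1.096×10^5 Pa; V = 564 mL = 5.640×10^-4 m³; T = 364 K; R = 8.314 J/(mol·K).
n = 0.02043 mol
0.02043 mol × (1 mmol / 0.001000 mol) = 20.43 mmol

20.4 mmol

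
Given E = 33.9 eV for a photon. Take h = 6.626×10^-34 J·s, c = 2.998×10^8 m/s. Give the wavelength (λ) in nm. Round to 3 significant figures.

Solving E = h·c/λ for λ: λ = hc/E.
E = 33.9 eV = 5.431×10^-18 J; h = 6.626×10^-34 J·s; c = 2.998×10^8 m/s.
λ = 3.657×10^-8 m
3.657×10^-8 m × (1 nm / 1.000×10^-9 m) = 36.57 nm

36.6 nm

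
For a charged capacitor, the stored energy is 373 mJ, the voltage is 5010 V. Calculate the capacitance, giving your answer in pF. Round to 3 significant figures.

29700 pF

Solving E = ½C·V² for C: C = 2E/V².
E = 373 mJ = 0.3730 J; V = 5010 V.
C = 2.972×10^-8 F
2.972×10^-8 F × (1 pF / 1.000×10^-12 F) = 29721 pF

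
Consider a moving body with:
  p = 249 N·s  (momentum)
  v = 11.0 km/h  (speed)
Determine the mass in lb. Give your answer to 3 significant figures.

Solving p = m·v for m: m = p/v.
p = 249 N·s = 249.0 kg·m/s; v = 11.0 km/h = 3.056 m/s.
m = 81.49 kg
81.49 kg × (1 lb / 0.4536 kg) = 179.7 lb

180 lb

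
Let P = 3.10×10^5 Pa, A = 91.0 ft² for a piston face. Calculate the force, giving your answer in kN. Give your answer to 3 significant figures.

Rearranging P = F/A for F: F = P·A.
P = 3.10×10^5 Pa; A = 91.0 ft² = 8.454 m².
F = 2.621×10^6 N  (the unit combination reduces to kg·m/s² = N)
2.621×10^6 N × (1 kN / 1000 N) = 2621 kN

2620 kN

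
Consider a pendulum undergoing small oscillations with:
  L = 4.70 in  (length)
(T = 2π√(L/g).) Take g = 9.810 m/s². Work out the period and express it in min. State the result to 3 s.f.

T is given directly by: T = 2π√(L/g).
L = 4.70 in = 0.1194 m; g = 9.810 m/s².
T = 0.6931 s
0.6931 s × (1 min / 60.00 s) = 0.01155 min

0.0116 min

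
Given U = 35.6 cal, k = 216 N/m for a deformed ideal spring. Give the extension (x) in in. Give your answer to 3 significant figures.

46.2 in

Rearranging U = ½k·x² for x: x = √(2U/k).
U = 35.6 cal = 149.0 J; k = 216 N/m.
x = 1.174 m
1.174 m × (1 in / 0.02540 m) = 46.24 in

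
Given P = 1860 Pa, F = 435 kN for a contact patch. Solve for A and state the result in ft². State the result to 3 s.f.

Rearranging: A = F/P.
P = 1860 Pa; F = 435 kN = 4.350×10^5 N.
A = 233.9 m²
233.9 m² × (1 ft² / 0.09290 m²) = 2517 ft²

2520 ft²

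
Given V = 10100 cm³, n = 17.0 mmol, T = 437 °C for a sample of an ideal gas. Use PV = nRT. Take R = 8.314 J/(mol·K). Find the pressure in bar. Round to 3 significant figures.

0.0994 bar

Directly: P = nRT/V.
V = 10100 cm³ = 0.01010 m³; n = 17.0 mmol = 0.01700 mol; T = 437 °C = 710.1 K; R = 8.314 J/(mol·K).
P = 9938 Pa  (the unit combination reduces to kg/(m·s²) = Pa)
9938 Pa × (1 bar / 1.000×10^5 Pa) = 0.09938 bar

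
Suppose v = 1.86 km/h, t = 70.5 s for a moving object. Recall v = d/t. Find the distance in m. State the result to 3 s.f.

Rearranging v = d/t for d: d = v·t.
v = 1.86 km/h = 0.5167 m/s; t = 70.5 s.
d = 36.43 m

36.4 m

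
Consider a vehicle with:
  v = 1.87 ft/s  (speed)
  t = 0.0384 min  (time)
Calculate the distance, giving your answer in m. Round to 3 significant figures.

Solving v = d/t for d: d = v·t.
v = 1.87 ft/s = 0.5700 m/s; t = 0.0384 min = 2.304 s.
d = 1.313 m

1.31 m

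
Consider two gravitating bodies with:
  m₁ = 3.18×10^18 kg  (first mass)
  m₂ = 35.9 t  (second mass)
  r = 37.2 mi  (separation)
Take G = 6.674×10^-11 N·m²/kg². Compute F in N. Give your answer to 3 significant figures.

F is given directly by: F = Gm₁m₂/r².
m₁ = 3.18×10^18 kg; m₂ = 35.9 t = 35900 kg; r = 37.2 mi = 59868 m; G = 6.674×10^-11 N·m²/kg².
F = 2126 N  (the unit combination reduces to kg·m/s² = N)

2130 N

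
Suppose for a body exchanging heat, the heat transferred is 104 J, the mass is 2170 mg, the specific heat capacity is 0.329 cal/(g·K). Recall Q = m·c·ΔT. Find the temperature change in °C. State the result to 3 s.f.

34.8 °C

Rearranging Q = m·c·ΔT for ΔT: ΔT = Q/(m·c).
Q = 104 J; m = 2170 mg = 0.002170 kg; c = 0.329 cal/(g·K) = 1377 J/(kg·K).
ΔT = 34.82 K
Since 1 °C = 1 K, 34.82 °C.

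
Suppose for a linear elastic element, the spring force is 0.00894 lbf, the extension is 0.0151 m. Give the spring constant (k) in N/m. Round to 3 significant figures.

From Hooke's law: k = F/x.
F = 0.00894 lbf = 0.03977 N; x = 0.0151 m.
k = 2.634 N/m

2.63 N/m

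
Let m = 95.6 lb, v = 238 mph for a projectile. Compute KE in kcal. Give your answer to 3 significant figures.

58.7 kcal

KE is given directly by: KE = ½mv².
m = 95.6 lb = 43.36 kg; v = 238 mph = 106.4 m/s.
KE = 2.454×10^5 J
2.454×10^5 J × (1 kcal / 4184 J) = 58.66 kcal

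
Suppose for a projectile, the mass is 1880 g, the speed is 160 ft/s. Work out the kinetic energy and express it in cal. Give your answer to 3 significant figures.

534 cal

Directly: KE = ½mv².
m = 1880 g = 1.880 kg; v = 160 ft/s = 48.77 m/s.
KE = 2236 J  (the unit combination reduces to kg·m²/s² = J)
2236 J × (1 cal / 4.184 J) = 534.3 cal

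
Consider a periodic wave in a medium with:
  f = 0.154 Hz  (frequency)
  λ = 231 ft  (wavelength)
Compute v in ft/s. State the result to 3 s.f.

35.6 ft/s

v is given directly by: v = fλ.
f = 0.154 Hz; λ = 231 ft = 70.41 m.
v = 10.84 m/s
10.84 m/s × (1 ft/s / 0.3048 m/s) = 35.57 ft/s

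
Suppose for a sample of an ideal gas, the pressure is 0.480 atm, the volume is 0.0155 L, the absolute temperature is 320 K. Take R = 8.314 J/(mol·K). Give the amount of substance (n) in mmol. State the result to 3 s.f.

0.283 mmol

Rearranging: n = PV/(RT).
P = 0.480 atm = 48636 Pa; V = 0.0155 L = 1.550×10^-5 m³; T = 320 K; R = 8.314 J/(mol·K).
n = 2.834×10^-4 mol
2.834×10^-4 mol × (1 mmol / 0.001000 mol) = 0.2834 mmol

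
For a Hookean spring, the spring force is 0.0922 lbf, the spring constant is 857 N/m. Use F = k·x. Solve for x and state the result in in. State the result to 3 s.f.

0.0188 in

Rearranging: x = F/k.
F = 0.0922 lbf = 0.4101 N; k = 857 N/m.
x = 4.786×10^-4 m
4.786×10^-4 m × (1 in / 0.02540 m) = 0.01884 in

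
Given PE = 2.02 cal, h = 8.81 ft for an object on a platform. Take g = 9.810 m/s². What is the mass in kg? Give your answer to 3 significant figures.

Rearranging: m = PE/(g·h).
PE = 2.02 cal = 8.452 J; h = 8.81 ft = 2.685 m; g = 9.810 m/s².
m = 0.3208 kg

0.321 kg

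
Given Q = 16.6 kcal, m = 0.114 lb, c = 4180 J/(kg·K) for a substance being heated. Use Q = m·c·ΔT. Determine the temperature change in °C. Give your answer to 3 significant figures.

321 °C

Solving Q = m·c·ΔT for ΔT: ΔT = Q/(m·c).
Q = 16.6 kcal = 69454 J; m = 0.114 lb = 0.05171 kg; c = 4180 J/(kg·K).
ΔT = 321.3 K
Since 1 °C = 1 K, 321.3 °C.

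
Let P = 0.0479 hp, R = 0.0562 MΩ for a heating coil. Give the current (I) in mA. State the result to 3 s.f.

25.2 mA

Rearranging P = I²R for I: I = √(P/R).
P = 0.0479 hp = 35.72 W; R = 0.0562 MΩ = 56200 Ω.
I = 0.02521 A
0.02521 A × (1 mA / 0.001000 A) = 25.21 mA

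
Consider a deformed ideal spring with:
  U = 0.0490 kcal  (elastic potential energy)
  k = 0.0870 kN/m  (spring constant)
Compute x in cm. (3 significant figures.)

Solving U = ½k·x² for x: x = √(2U/k).
U = 0.0490 kcal = 205.0 J; k = 0.0870 kN/m = 87.00 N/m.
x = 2.171 m
2.171 m × (1 cm / 0.01000 m) = 217.1 cm

217 cm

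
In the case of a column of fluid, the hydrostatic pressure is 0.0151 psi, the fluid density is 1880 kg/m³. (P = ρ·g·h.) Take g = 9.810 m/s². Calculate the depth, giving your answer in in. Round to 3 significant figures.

Rearranging: h = P/(ρ·g).
P = 0.0151 psi = 104.1 Pa; ρ = 1880 kg/m³; g = 9.810 m/s².
h = 0.005645 m
0.005645 m × (1 in / 0.02540 m) = 0.2222 in

0.222 in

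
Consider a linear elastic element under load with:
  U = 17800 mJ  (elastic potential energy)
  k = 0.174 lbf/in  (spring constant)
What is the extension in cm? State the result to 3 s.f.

Rearranging: x = √(2U/k).
U = 17800 mJ = 17.80 J; k = 0.174 lbf/in = 30.47 N/m.
x = 1.081 m
1.081 m × (1 cm / 0.01000 m) = 108.1 cm

108 cm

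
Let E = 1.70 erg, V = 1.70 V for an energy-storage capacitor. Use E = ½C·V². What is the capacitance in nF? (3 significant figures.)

Rearranging E = ½C·V² for C: C = 2E/V².
E = 1.70 erg = 1.700×10^-7 J; V = 1.70 V.
C = 1.176×10^-7 F
1.176×10^-7 F × (1 nF / 1.000×10^-9 F) = 117.6 nF

118 nF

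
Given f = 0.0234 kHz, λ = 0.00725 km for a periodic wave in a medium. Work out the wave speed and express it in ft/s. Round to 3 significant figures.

Directly: v = fλ.
f = 0.0234 kHz = 23.40 Hz; λ = 0.00725 km = 7.250 m.
v = 169.7 m/s
169.7 m/s × (1 ft/s / 0.3048 m/s) = 556.6 ft/s

557 ft/s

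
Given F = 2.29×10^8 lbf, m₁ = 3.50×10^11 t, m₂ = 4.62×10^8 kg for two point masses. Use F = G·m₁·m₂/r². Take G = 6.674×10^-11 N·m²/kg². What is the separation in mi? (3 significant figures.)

0.0640 mi

From Newton's law of gravitation: r = √(G·m₁m₂/F).
F = 2.29×10^8 lbf = 1.019×10^9 N; m₁ = 3.50×10^11 t = 3.500×10^14 kg; m₂ = 4.62×10^8 kg; G = 6.674×10^-11 N·m²/kg².
r = 102.9 m
102.9 m × (1 mi / 1609 m) = 0.06396 mi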